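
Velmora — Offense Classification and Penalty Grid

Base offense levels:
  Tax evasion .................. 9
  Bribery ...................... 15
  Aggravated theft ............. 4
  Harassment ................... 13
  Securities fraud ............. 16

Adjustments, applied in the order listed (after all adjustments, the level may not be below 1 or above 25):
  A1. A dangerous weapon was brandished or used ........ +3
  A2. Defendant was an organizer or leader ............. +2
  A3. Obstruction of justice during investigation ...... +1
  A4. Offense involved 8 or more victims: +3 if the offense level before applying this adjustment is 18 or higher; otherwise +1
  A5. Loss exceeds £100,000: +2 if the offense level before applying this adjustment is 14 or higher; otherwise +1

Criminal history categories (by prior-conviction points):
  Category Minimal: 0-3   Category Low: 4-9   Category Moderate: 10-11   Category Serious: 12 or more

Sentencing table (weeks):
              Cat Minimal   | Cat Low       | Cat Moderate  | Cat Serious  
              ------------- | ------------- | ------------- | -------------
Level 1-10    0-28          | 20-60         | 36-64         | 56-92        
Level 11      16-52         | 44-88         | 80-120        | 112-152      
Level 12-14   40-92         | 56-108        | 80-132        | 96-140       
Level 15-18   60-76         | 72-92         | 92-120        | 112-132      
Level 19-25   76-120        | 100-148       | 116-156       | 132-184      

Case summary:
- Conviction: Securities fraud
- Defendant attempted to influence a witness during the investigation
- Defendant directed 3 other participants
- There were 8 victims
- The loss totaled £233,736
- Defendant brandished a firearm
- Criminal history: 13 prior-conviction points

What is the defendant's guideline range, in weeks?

132-184 weeks

Base offense level for securities fraud: 16.
A1 applies: 16 + 3 = 19.
A2 applies: 19 + 2 = 21.
A3 applies: 21 + 1 = 22.
A4 applies (level before this adjustment is 22 ≥ 18, so +3): 22 + 3 = 25.
A5 applies (level before this adjustment is 25 ≥ 14, so +2): 25 + 2 = 27.
Level 27 exceeds the maximum of 25; capped at 25.
Final offense level: 25.
Criminal history: 13 prior points → Category Serious (12+).
Level 25 falls in the 19-25 band.
Grid: Level 19-25 × Category Serious = 132-184 weeks.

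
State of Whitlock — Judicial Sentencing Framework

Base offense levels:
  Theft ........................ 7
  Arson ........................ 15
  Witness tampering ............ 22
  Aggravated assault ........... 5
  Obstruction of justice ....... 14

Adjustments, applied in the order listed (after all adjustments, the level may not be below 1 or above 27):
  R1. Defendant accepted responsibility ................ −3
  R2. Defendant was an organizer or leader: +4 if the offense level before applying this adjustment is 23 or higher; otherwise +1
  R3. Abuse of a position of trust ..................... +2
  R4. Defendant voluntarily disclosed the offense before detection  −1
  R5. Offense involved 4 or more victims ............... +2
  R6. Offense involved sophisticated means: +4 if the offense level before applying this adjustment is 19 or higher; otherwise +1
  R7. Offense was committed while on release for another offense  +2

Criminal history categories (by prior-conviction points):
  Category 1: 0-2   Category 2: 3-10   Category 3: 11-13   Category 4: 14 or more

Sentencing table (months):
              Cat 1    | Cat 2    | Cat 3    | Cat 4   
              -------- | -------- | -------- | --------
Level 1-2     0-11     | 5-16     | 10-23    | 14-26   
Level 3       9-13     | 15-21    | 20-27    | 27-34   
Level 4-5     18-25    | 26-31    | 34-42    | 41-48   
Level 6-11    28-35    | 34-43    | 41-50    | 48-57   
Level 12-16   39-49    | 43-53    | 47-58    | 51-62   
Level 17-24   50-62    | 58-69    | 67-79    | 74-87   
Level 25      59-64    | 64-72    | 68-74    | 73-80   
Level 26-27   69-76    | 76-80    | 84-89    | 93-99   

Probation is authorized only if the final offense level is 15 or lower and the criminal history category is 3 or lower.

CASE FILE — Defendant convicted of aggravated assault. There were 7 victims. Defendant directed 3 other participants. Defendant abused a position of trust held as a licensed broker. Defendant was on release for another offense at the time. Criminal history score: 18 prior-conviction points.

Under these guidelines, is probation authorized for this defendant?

Base offense level for aggravated assault: 5.
R2 applies (level before this adjustment is 5 < 23, so +1): 5 + 1 = 6.
R3 applies: 6 + 2 = 8.
R5 applies: 8 + 2 = 10.
R6 does not apply.
R7 applies: 10 + 2 = 12.
Final offense level: 12.
Criminal history: 18 prior points → Category 4 (14+).
Level 12 falls in the 12-16 band.
Grid: Level 12-16 × Category 4 = 51-62 months.
Probation check: level 12 ≤ 15 and category 4 > 3 → not eligible.

No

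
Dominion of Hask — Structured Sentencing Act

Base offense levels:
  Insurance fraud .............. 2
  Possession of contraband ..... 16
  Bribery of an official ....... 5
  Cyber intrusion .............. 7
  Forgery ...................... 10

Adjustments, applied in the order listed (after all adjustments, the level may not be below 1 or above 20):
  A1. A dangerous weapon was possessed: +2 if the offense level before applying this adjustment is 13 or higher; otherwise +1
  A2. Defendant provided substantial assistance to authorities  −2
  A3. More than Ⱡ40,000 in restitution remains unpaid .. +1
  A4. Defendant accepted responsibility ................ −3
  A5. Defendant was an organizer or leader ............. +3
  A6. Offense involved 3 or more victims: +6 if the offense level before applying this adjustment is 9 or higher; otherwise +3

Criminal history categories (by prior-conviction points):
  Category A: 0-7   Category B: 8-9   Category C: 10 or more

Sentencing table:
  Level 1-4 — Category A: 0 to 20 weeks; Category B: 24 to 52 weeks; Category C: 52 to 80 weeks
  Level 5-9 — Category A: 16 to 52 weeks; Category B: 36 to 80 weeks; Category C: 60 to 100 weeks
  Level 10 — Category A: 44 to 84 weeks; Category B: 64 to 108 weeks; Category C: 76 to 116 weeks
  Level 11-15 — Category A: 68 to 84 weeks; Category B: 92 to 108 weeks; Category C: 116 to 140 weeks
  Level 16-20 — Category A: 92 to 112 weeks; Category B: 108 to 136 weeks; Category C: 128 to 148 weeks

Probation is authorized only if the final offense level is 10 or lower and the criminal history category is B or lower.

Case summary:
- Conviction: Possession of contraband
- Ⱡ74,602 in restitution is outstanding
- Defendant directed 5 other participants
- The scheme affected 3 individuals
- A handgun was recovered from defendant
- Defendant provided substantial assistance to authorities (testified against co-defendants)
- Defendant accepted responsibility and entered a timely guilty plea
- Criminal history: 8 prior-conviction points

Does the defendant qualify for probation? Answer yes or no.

Base offense level for possession of contraband: 16.
A1 applies (level before this adjustment is 16 ≥ 13, so +2): 16 + 2 = 18.
A2 applies: 18 − 2 = 16.
A3 applies: 16 + 1 = 17.
A4 applies: 17 − 3 = 14.
A5 applies: 14 + 3 = 17.
A6 applies (level before this adjustment is 17 ≥ 9, so +6): 17 + 6 = 23.
Level 23 exceeds the maximum of 20; capped at 20.
Final offense level: 20.
Criminal history: 8 prior points → Category B (8-9).
Level 20 falls in the 16-20 band.
Grid: Level 16-20 × Category B = 108-136 weeks.
Probation check: level 20 > 10 and category B ≤ B → not eligible.

No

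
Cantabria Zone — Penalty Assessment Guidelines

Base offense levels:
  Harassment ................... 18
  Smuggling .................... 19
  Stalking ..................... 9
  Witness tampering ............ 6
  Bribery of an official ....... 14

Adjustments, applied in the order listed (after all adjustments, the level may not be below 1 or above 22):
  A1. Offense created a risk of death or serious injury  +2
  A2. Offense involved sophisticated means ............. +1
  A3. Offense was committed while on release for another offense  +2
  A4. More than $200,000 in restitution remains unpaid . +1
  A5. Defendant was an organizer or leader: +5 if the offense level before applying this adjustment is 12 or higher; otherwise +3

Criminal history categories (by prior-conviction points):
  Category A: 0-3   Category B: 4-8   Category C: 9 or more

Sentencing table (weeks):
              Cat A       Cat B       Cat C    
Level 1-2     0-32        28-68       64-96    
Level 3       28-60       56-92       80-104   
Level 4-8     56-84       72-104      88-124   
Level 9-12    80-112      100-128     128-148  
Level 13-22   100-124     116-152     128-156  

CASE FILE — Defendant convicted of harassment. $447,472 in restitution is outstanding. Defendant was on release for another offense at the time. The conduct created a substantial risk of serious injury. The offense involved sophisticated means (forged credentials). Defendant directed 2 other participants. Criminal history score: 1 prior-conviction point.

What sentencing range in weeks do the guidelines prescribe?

Base offense level for harassment: 18.
A1 applies: 18 + 2 = 20.
A2 applies: 20 + 1 = 21.
A3 applies: 21 + 2 = 23.
A4 applies: 23 + 1 = 24.
A5 applies (level before this adjustment is 24 ≥ 12, so +5): 24 + 5 = 29.
Level 29 exceeds the maximum of 22; capped at 22.
Final offense level: 22.
Criminal history: 1 prior point → Category A (0-3).
Level 22 falls in the 13-22 band.
Grid: Level 13-22 × Category A = 100-124 weeks.

100-124 weeks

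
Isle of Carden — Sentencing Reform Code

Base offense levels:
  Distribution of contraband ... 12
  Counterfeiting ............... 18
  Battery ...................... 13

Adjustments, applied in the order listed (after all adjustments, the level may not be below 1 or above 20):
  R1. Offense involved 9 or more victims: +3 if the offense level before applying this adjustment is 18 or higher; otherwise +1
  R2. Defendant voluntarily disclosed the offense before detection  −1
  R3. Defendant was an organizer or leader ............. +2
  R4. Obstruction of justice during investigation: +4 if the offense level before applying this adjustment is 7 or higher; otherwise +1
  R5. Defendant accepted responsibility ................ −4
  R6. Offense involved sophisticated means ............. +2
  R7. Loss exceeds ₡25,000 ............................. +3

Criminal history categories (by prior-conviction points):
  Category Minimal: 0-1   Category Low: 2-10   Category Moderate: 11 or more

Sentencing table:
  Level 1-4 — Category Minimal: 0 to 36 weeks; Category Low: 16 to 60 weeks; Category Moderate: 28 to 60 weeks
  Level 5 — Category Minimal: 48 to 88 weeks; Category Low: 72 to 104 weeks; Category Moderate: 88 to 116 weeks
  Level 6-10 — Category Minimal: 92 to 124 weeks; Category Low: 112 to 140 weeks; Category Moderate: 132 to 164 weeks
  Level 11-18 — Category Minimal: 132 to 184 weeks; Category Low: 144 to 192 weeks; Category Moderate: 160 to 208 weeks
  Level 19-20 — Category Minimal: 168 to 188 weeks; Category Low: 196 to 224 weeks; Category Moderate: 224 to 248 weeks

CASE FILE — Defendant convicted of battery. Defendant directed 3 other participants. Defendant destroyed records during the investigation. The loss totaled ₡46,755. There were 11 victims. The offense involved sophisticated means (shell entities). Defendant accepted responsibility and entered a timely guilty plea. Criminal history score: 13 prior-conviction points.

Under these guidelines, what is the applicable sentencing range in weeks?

224-248 weeks

Base offense level for battery: 13.
R1 applies (level before this adjustment is 13 < 18, so +1): 13 + 1 = 14.
R2 does not apply.
R3 applies: 14 + 2 = 16.
R4 applies (level before this adjustment is 16 ≥ 7, so +4): 16 + 4 = 20.
R5 applies: 20 − 4 = 16.
R6 applies: 16 + 2 = 18.
R7 applies: 18 + 3 = 21.
Level 21 exceeds the maximum of 20; capped at 20.
Final offense level: 20.
Criminal history: 13 prior points → Category Moderate (11+).
Level 20 falls in the 19-20 band.
Grid: Level 19-20 × Category Moderate = 224-248 weeks.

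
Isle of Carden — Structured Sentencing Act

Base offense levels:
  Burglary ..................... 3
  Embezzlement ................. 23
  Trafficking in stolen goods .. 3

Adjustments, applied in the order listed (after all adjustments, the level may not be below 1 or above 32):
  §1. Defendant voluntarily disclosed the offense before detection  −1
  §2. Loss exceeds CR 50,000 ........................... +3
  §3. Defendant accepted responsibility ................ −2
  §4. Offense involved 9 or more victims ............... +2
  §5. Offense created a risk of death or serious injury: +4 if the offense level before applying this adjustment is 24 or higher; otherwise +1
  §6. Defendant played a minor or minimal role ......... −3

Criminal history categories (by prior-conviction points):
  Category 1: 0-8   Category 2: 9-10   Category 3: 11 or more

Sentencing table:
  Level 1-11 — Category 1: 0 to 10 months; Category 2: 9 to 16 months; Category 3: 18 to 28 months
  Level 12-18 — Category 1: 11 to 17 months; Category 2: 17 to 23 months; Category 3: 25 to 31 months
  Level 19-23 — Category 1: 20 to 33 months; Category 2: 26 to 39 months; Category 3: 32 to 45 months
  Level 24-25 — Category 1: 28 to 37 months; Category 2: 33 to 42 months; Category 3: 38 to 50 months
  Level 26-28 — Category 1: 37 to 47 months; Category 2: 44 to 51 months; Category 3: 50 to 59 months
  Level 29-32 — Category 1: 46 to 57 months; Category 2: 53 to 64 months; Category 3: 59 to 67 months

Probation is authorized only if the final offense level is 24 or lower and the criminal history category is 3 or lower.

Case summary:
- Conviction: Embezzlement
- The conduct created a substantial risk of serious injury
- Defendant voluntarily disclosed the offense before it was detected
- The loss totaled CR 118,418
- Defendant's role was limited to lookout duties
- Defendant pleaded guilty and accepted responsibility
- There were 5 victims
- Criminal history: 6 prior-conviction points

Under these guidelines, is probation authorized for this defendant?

Yes

Base offense level for embezzlement: 23.
§1 applies: 23 − 1 = 22.
§2 applies: 22 + 3 = 25.
§3 applies: 25 − 2 = 23.
§5 applies (level before this adjustment is 23 < 24, so +1): 23 + 1 = 24.
§6 applies: 24 − 3 = 21.
Final offense level: 21.
Criminal history: 6 prior points → Category 1 (0-8).
Level 21 falls in the 19-23 band.
Grid: Level 19-23 × Category 1 = 20-33 months.
Probation check: level 21 ≤ 24 and category 1 ≤ 3 → eligible.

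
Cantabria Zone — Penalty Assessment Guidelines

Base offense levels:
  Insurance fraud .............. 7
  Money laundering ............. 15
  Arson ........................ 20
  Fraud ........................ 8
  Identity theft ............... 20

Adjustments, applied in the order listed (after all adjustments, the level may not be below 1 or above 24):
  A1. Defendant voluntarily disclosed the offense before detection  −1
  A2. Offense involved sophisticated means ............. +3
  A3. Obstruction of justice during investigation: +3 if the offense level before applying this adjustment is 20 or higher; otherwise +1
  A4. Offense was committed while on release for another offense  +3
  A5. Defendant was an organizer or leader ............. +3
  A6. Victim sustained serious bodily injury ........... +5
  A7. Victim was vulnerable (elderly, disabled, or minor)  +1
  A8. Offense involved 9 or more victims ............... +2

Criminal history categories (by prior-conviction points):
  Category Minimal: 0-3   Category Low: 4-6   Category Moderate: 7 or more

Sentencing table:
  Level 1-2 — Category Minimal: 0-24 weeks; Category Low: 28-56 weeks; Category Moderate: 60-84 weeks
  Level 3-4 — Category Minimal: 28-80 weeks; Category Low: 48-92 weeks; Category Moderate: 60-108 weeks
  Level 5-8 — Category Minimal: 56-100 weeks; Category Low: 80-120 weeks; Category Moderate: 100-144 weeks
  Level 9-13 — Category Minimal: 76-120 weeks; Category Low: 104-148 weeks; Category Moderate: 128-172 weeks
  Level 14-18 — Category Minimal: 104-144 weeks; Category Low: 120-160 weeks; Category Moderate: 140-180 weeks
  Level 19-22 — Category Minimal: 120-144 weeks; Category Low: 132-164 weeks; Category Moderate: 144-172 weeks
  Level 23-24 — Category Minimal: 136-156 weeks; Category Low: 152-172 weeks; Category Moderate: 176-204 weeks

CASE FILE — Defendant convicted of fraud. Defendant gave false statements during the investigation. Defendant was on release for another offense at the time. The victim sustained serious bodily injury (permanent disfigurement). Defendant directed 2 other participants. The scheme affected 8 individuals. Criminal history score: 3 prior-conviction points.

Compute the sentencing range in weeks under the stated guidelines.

Base offense level for fraud: 8.
A1 does not apply.
A2 does not apply.
A3 applies (level before this adjustment is 8 < 20, so +1): 8 + 1 = 9.
A4 applies: 9 + 3 = 12.
A5 applies: 12 + 3 = 15.
A6 applies: 15 + 5 = 20.
Final offense level: 20.
Criminal history: 3 prior points → Category Minimal (0-3).
Level 20 falls in the 19-22 band.
Grid: Level 19-22 × Category Minimal = 120-144 weeks.

120-144 weeks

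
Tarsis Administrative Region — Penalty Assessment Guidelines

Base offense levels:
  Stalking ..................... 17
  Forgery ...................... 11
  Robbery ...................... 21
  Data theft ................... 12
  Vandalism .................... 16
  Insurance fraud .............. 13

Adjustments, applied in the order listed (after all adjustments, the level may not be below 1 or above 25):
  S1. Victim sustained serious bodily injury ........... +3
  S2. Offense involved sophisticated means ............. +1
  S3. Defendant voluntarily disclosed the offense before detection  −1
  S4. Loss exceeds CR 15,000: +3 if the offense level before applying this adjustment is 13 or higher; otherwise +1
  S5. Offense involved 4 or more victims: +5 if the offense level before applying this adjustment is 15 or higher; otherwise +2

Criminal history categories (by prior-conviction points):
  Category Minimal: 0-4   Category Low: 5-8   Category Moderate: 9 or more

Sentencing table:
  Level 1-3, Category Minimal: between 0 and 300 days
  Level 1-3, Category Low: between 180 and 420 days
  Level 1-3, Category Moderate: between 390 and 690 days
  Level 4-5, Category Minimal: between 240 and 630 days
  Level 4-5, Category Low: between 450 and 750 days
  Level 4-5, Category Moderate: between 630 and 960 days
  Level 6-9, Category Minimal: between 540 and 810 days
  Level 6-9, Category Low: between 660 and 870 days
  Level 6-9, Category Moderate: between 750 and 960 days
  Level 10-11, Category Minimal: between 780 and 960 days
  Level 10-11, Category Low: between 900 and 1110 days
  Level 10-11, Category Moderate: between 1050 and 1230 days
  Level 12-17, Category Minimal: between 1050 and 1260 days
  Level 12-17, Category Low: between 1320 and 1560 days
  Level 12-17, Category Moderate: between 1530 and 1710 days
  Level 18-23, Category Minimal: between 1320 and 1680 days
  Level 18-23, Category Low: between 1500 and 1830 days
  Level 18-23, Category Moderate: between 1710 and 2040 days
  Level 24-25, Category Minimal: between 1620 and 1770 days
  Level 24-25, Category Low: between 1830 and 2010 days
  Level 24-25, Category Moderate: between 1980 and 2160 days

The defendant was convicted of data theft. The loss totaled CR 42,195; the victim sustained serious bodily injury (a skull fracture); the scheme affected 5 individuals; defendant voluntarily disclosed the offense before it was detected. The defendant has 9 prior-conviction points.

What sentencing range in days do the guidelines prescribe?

1710-2040 days

Base offense level for data theft: 12.
S1 applies: 12 + 3 = 15.
S2 does not apply.
S3 applies: 15 − 1 = 14.
S4 applies (level before this adjustment is 14 ≥ 13, so +3): 14 + 3 = 17.
S5 applies (level before this adjustment is 17 ≥ 15, so +5): 17 + 5 = 22.
Final offense level: 22.
Criminal history: 9 prior points → Category Moderate (9+).
Level 22 falls in the 18-23 band.
Grid: Level 18-23 × Category Moderate = 1710-2040 days.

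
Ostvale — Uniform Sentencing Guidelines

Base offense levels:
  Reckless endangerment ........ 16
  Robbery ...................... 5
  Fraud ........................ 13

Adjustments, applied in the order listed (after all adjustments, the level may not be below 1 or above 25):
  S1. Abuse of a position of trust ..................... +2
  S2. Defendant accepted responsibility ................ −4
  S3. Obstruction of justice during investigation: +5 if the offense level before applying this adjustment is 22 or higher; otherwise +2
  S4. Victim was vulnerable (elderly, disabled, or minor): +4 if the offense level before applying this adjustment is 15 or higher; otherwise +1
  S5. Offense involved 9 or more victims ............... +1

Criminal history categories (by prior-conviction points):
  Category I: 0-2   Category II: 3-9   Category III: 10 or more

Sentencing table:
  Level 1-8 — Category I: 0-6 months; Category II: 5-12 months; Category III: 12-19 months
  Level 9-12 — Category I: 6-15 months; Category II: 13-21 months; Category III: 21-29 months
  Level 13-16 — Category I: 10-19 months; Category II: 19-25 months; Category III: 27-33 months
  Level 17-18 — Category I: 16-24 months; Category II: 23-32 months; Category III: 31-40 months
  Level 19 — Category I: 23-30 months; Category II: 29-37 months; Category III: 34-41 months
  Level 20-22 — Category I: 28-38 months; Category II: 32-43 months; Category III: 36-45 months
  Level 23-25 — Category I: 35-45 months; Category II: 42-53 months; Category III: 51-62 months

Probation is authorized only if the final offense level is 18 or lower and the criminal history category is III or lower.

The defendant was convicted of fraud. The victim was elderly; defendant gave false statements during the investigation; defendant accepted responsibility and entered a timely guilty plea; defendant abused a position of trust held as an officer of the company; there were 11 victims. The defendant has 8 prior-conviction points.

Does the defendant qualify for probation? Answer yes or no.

Base offense level for fraud: 13.
S1 applies: 13 + 2 = 15.
S2 applies: 15 − 4 = 11.
S3 applies (level before this adjustment is 11 < 22, so +2): 11 + 2 = 13.
S4 applies (level before this adjustment is 13 < 15, so +1): 13 + 1 = 14.
S5 applies: 14 + 1 = 15.
Final offense level: 15.
Criminal history: 8 prior points → Category II (3-9).
Level 15 falls in the 13-16 band.
Grid: Level 13-16 × Category II = 19-25 months.
Probation check: level 15 ≤ 18 and category II ≤ III → eligible.

Yes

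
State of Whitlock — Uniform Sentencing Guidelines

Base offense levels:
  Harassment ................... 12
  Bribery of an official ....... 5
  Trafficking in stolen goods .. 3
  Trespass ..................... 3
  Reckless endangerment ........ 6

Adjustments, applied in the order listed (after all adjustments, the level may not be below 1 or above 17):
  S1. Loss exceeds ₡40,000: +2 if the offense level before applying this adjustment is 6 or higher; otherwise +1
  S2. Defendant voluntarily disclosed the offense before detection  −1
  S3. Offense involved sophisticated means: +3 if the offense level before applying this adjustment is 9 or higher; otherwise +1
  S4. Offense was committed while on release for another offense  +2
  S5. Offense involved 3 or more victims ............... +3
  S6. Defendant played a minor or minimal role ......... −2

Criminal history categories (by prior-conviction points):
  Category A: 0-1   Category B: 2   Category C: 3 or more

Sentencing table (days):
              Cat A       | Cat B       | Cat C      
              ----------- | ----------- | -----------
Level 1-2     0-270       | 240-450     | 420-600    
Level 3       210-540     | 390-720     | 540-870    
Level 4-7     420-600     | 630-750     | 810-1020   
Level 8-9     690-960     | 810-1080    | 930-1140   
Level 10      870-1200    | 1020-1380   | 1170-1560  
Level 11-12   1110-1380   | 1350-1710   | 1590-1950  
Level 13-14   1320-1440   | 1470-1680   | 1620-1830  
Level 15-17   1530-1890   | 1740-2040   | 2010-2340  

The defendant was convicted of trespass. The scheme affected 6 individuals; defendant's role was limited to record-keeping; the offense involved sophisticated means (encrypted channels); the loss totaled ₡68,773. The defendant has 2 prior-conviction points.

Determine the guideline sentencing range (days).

630-750 days

Base offense level for trespass: 3.
S1 applies (level before this adjustment is 3 < 6, so +1): 3 + 1 = 4.
S3 applies (level before this adjustment is 4 < 9, so +1): 4 + 1 = 5.
S5 applies: 5 + 3 = 8.
S6 applies: 8 − 2 = 6.
Final offense level: 6.
Criminal history: 2 prior points → Category B (2).
Level 6 falls in the 4-7 band.
Grid: Level 4-7 × Category B = 630-750 days.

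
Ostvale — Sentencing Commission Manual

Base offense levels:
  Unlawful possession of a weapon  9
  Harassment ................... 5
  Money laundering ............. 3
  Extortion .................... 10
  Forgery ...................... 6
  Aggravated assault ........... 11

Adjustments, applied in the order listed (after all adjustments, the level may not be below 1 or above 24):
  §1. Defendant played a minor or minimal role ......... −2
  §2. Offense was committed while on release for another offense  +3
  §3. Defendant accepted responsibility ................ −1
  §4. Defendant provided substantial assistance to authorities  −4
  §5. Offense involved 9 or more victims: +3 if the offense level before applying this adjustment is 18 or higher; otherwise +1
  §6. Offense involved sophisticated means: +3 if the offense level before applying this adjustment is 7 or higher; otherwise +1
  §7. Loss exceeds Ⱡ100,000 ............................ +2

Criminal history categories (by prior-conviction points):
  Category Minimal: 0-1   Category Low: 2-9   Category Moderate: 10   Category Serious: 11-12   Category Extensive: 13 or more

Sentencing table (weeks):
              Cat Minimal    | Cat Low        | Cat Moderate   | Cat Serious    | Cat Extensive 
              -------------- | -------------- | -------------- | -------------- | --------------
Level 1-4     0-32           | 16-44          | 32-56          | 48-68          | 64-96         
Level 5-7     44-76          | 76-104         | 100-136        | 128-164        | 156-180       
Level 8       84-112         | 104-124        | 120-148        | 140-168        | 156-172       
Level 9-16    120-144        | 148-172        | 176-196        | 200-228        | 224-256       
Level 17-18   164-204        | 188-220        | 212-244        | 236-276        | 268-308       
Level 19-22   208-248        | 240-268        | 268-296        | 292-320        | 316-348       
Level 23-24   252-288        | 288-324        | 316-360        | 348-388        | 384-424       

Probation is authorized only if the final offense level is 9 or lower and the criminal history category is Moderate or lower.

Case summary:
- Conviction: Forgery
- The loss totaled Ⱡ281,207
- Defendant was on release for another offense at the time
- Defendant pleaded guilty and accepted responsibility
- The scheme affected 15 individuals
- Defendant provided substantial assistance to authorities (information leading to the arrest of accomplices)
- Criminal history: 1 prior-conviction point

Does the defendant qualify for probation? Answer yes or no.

Yes

Base offense level for forgery: 6.
§2 applies: 6 + 3 = 9.
§3 applies: 9 − 1 = 8.
§4 applies: 8 − 4 = 4.
§5 applies (level before this adjustment is 4 < 18, so +1): 4 + 1 = 5.
§7 applies: 5 + 2 = 7.
Final offense level: 7.
Criminal history: 1 prior point → Category Minimal (0-1).
Level 7 falls in the 5-7 band.
Grid: Level 5-7 × Category Minimal = 44-76 weeks.
Probation check: level 7 ≤ 9 and category Minimal ≤ Moderate → eligible.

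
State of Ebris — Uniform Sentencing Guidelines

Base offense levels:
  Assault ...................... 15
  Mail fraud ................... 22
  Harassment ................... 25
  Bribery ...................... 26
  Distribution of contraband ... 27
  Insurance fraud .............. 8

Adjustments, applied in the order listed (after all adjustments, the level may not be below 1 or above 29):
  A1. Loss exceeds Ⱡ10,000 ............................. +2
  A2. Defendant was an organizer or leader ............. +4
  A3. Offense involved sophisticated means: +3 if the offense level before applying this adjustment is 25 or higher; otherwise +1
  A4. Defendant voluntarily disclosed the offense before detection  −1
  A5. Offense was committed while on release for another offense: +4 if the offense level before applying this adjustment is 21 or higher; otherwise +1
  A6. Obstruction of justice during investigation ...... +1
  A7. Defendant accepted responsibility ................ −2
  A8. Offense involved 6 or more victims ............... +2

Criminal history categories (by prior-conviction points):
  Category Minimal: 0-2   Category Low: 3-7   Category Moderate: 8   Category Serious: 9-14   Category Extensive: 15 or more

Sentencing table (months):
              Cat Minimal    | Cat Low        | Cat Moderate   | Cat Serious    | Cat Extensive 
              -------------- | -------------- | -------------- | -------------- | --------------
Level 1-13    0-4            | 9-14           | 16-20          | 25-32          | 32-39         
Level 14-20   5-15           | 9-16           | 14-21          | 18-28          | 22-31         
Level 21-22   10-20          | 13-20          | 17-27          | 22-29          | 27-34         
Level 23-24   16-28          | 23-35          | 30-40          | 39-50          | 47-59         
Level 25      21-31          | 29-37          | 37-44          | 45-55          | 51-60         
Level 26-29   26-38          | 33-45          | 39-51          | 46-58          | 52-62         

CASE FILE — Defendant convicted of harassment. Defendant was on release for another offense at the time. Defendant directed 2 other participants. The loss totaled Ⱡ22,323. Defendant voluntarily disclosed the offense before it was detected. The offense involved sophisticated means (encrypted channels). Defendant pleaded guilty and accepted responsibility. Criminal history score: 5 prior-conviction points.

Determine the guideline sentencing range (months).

Base offense level for harassment: 25.
A1 applies: 25 + 2 = 27.
A2 applies: 27 + 4 = 31.
A3 applies (level before this adjustment is 31 ≥ 25, so +3): 31 + 3 = 34.
A4 applies: 34 − 1 = 33.
A5 applies (level before this adjustment is 33 ≥ 21, so +4): 33 + 4 = 37.
A7 applies: 37 − 2 = 35.
Level 35 exceeds the maximum of 29; capped at 29.
Final offense level: 29.
Criminal history: 5 prior points → Category Low (3-7).
Level 29 falls in the 26-29 band.
Grid: Level 26-29 × Category Low = 33-45 months.

33-45 months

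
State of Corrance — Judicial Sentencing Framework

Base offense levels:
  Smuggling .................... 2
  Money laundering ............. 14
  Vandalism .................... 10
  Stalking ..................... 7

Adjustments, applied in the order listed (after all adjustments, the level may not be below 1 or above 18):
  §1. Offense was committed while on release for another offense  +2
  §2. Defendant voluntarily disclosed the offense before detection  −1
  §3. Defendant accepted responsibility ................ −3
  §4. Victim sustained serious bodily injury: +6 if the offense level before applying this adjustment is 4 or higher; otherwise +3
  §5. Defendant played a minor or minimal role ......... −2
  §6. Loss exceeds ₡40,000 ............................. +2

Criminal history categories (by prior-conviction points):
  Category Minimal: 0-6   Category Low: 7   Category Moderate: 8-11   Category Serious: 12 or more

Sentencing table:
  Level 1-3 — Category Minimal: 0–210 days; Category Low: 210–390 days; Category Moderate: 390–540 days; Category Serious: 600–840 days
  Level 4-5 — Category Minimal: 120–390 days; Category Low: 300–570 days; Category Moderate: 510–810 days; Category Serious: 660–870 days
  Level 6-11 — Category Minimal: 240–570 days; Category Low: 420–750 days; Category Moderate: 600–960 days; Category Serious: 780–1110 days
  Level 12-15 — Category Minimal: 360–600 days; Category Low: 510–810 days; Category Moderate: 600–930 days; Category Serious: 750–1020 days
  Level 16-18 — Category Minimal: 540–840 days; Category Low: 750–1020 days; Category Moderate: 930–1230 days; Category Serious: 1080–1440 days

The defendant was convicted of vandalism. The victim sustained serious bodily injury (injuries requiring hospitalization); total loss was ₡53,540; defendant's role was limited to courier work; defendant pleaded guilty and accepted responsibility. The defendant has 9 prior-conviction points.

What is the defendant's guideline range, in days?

Base offense level for vandalism: 10.
§2 does not apply.
§3 applies: 10 − 3 = 7.
§4 applies (level before this adjustment is 7 ≥ 4, so +6): 7 + 6 = 13.
§5 applies: 13 − 2 = 11.
§6 applies: 11 + 2 = 13.
Final offense level: 13.
Criminal history: 9 prior points → Category Moderate (8-11).
Level 13 falls in the 12-15 band.
Grid: Level 12-15 × Category Moderate = 600-930 days.

600-930 days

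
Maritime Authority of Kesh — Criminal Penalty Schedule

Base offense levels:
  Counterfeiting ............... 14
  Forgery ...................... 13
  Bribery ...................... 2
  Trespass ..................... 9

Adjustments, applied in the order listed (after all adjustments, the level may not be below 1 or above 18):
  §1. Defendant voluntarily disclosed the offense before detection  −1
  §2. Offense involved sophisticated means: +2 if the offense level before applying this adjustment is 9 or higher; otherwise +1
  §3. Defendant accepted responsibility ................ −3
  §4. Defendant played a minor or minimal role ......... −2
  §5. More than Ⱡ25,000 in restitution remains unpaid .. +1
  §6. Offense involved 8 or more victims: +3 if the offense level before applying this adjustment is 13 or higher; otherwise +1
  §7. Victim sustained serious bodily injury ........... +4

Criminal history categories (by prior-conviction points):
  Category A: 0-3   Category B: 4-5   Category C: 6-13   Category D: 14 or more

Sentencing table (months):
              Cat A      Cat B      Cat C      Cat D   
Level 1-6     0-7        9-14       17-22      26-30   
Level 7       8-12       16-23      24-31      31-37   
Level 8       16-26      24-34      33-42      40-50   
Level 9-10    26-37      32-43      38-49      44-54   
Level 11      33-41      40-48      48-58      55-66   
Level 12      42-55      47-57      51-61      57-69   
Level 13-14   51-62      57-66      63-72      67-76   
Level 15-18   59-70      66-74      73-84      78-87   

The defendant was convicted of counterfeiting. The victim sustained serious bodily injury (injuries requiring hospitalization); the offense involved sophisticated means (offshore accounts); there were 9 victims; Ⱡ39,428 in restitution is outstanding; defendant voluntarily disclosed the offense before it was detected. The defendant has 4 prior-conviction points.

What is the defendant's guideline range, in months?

66-74 months

Base offense level for counterfeiting: 14.
§1 applies: 14 − 1 = 13.
§2 applies (level before this adjustment is 13 ≥ 9, so +2): 13 + 2 = 15.
§4 does not apply.
§5 applies: 15 + 1 = 16.
§6 applies (level before this adjustment is 16 ≥ 13, so +3): 16 + 3 = 19.
§7 applies: 19 + 4 = 23.
Level 23 exceeds the maximum of 18; capped at 18.
Final offense level: 18.
Criminal history: 4 prior points → Category B (4-5).
Level 18 falls in the 15-18 band.
Grid: Level 15-18 × Category B = 66-74 months.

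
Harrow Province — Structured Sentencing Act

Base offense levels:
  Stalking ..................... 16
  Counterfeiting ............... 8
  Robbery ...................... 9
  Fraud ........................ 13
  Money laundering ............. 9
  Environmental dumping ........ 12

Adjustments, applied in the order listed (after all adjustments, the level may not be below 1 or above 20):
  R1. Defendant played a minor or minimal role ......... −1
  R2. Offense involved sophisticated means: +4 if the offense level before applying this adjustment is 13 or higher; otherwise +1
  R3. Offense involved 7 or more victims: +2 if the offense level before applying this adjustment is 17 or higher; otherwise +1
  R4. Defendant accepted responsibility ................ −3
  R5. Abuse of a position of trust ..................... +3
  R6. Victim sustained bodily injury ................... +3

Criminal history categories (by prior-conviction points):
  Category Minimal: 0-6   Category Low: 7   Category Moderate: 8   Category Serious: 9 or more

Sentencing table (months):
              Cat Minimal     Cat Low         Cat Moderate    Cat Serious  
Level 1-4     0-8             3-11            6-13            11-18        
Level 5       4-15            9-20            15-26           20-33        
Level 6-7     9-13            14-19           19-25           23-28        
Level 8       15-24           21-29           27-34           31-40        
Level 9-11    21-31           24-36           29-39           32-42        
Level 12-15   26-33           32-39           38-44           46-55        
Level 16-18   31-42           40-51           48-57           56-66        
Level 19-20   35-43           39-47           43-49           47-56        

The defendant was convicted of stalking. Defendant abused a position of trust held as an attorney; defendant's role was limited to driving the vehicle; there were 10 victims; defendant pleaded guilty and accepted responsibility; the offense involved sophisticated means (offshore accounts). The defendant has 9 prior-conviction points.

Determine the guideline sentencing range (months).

Base offense level for stalking: 16.
R1 applies: 16 − 1 = 15.
R2 applies (level before this adjustment is 15 ≥ 13, so +4): 15 + 4 = 19.
R3 applies (level before this adjustment is 19 ≥ 17, so +2): 19 + 2 = 21.
R4 applies: 21 − 3 = 18.
R5 applies: 18 + 3 = 21.
Level 21 exceeds the maximum of 20; capped at 20.
Final offense level: 20.
Criminal history: 9 prior points → Category Serious (9+).
Level 20 falls in the 19-20 band.
Grid: Level 19-20 × Category Serious = 47-56 months.

47-56 months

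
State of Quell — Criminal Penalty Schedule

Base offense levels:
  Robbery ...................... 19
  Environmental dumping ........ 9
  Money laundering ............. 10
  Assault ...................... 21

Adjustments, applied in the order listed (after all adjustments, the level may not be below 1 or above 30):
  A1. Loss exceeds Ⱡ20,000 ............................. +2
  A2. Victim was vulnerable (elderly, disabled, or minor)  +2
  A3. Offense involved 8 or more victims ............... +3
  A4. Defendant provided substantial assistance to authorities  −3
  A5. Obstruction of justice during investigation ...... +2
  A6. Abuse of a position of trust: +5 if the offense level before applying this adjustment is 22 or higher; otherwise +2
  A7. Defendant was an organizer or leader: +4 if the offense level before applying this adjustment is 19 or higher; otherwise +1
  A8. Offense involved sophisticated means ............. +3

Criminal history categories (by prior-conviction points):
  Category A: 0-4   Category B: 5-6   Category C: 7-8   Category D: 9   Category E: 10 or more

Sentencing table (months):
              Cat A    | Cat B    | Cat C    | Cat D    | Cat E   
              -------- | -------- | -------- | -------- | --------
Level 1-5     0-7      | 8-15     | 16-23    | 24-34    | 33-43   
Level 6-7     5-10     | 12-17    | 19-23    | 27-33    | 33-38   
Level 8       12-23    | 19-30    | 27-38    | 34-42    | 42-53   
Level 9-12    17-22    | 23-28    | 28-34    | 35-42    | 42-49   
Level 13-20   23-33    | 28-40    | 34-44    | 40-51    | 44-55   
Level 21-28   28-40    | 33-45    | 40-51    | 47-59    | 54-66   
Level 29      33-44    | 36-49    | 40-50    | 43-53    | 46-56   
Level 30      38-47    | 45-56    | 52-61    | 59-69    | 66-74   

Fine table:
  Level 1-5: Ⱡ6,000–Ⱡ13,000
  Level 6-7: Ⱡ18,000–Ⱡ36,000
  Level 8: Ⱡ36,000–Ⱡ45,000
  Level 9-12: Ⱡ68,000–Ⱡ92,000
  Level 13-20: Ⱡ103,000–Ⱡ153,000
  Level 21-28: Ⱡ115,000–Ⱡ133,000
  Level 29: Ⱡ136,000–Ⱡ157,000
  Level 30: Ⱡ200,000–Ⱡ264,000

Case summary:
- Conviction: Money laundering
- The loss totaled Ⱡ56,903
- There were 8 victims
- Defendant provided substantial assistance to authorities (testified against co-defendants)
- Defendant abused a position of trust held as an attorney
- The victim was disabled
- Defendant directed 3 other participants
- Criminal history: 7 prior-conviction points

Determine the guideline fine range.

Base offense level for money laundering: 10.
A1 applies: 10 + 2 = 12.
A2 applies: 12 + 2 = 14.
A3 applies: 14 + 3 = 17.
A4 applies: 17 − 3 = 14.
A5 does not apply.
A6 applies (level before this adjustment is 14 < 22, so +2): 14 + 2 = 16.
A7 applies (level before this adjustment is 16 < 19, so +1): 16 + 1 = 17.
Final offense level: 17.
Level 17 falls in the 13-20 band.
Fine table: Level 13-20 → Ⱡ103,000–Ⱡ153,000.

Ⱡ103,000–Ⱡ153,000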